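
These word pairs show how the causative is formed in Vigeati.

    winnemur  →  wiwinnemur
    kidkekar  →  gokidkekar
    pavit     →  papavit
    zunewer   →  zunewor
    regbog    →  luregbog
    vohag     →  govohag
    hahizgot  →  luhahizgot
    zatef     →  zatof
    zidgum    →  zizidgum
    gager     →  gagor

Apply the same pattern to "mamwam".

gomamwam

kidkekar and zunewer both end in -r yet inflect differently (gokidkekar, zunewor), so the final letter is not what conditions the rule; the last vowel is.
"mamwam" has last vowel 'a'. The stems whose last vowel is 'a' (vohag → govohag, kidkekar → gokidkekar) add the prefix go-.
The other patterns: stems whose last vowel is 'e' change the last vowel to 'o'; stems whose last vowel is 'i' or 'u' repeat the first consonant+vowel as a prefix; stems whose last vowel is 'o' add the prefix lu-.
So mamwam → gomamwam.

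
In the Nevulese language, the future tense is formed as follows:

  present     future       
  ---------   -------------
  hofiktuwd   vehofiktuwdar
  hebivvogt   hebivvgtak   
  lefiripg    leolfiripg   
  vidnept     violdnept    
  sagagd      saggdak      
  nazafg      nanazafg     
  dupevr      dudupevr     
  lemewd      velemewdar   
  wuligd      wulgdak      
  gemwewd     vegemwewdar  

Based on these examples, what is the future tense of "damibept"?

daolmibept

vidnept and hebivvogt both end in -t yet inflect differently (violdnept, hebivvgtak), so the final letter is not what conditions the rule; the second-to-last letter is.
"damibept" has second-to-last letter 'p'. The stems whose second-to-last letter is 'p' (vidnept → violdnept, lefiripg → leolfiripg) insert -ol- after the first vowel.
The other patterns: stems whose second-to-last letter is 'w' add ve- … -ar around the stem; stems whose second-to-last letter is 'g' delete the last vowel and add -ak; stems whose second-to-last letter is 'f' or 'v' repeat the first consonant+vowel as a prefix.
So damibept → daolmibept.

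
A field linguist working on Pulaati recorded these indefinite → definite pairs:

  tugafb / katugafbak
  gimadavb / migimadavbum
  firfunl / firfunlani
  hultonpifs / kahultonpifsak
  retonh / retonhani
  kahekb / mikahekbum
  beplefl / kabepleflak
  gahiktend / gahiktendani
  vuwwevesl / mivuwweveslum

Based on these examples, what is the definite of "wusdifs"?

firfunl and beplefl both end in -l yet inflect differently (firfunlani, kabepleflak), so the final letter is not what conditions the rule; the second-to-last letter is.
"wusdifs" has second-to-last letter 'f'. The stems whose second-to-last letter is 'f' (hultonpifs → kahultonpifsak, tugafb → katugafbak, beplefl → kabepleflak) add ka- … -ak around the stem.
So wusdifs → kawusdifsak.

kawusdifsak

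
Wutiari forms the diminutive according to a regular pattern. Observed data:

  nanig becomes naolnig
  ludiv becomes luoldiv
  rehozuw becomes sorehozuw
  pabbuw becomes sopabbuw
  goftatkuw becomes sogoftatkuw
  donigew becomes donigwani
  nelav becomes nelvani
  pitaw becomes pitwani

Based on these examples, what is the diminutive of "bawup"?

sobawup

rehozuw and donigew both end in -w yet inflect differently (sorehozuw, donigwani), so the final letter is not what conditions the rule; the last vowel is.
"bawup" has last vowel 'u'. The stems whose last vowel is 'u' (rehozuw → sorehozuw, pabbuw → sopabbuw, goftatkuw → sogoftatkuw) add the prefix so-.
The other patterns: stems whose last vowel is 'i' insert -ol- after the first vowel; stems whose last vowel is 'a' or 'e' delete the last vowel and add -ani.
So bawup → sobawup.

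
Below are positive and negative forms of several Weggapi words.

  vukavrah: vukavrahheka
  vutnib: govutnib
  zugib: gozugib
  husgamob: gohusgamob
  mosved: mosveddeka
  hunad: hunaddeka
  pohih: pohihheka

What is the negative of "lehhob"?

golehhob

"lehhob" ends in -b. The stems ending in -b (vutnib → govutnib, husgamob → gohusgamob, zugib → gozugib) add the prefix go-.
The other pattern: stems ending in -d or -h double the final consonant and add -eka.
So lehhob → golehhob.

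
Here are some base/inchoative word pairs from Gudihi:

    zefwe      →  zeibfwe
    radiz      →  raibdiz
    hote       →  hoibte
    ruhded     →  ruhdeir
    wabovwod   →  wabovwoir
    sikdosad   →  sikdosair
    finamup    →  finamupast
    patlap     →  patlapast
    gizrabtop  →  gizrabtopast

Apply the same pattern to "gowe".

zefwe and ruhded both have last vowel 'e' yet inflect differently (zeibfwe, ruhdeir), so the last vowel is not what conditions the rule; the final letter is.
"gowe" ends in -e. The stems ending in -e (zefwe → zeibfwe, hote → hoibte) insert -ib- after the first vowel.
The other patterns: stems ending in -d drop the final letter and add -ir; stems ending in -p add -ast.
So gowe → goibwe.

goibwe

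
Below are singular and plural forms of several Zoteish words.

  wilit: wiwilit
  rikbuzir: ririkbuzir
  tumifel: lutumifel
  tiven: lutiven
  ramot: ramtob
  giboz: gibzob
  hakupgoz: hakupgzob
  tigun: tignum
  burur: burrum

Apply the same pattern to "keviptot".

wilit and ramot both end in -t yet inflect differently (wiwilit, ramtob), so the final letter is not what conditions the rule; the last vowel is.
"keviptot" has last vowel 'o'. The stems whose last vowel is 'o' (ramot → ramtob, giboz → gibzob, hakupgoz → hakupgzob) delete the last vowel and add -ob.
The other patterns: stems whose last vowel is 'i' repeat the first consonant+vowel as a prefix; stems whose last vowel is 'e' add the prefix lu-; stems whose last vowel is 'u' delete the last vowel and add -um.
So keviptot → kevipttob.

kevipttob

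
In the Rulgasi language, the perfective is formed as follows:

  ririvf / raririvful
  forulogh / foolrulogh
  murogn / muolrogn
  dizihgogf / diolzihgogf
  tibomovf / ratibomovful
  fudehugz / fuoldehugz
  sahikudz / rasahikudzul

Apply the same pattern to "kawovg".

rakawovgul

fudehugz and sahikudz both end in -z yet inflect differently (fuoldehugz, rasahikudzul), so the final letter is not what conditions the rule; the second-to-last letter is.
"kawovg" has second-to-last letter 'v'. The stems whose second-to-last letter is 'v' (ririvf → raririvful, tibomovf → ratibomovful) add ra- … -ul around the stem.
The other pattern: stems whose second-to-last letter is 'g' insert -ol- after the first vowel.
So kawovg → rakawovgul.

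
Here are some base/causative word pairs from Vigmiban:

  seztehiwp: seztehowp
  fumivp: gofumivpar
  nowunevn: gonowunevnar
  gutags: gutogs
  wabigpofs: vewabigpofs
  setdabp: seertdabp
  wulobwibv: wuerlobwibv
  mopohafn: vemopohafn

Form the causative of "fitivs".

gofitivsar

fumivp and setdabp both end in -p yet inflect differently (gofumivpar, seertdabp), so the final letter is not what conditions the rule; the second-to-last letter is.
"fitivs" has second-to-last letter 'v'. The stems whose second-to-last letter is 'v' (nowunevn → gonowunevnar, fumivp → gofumivpar) add go- … -ar around the stem.
So fitivs → gofitivsar.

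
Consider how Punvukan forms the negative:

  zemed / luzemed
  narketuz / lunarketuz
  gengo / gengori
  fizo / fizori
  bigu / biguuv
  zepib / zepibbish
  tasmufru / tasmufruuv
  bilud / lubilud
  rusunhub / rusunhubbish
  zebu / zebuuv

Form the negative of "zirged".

luzirged

rusunhub and zebu both have last vowel 'u' yet inflect differently (rusunhubbish, zebuuv), so the last vowel is not what conditions the rule; the final letter is.
"zirged" ends in -d. The stems ending in -d (zemed → luzemed, bilud → lubilud) add the prefix lu-.
So zirged → luzirged.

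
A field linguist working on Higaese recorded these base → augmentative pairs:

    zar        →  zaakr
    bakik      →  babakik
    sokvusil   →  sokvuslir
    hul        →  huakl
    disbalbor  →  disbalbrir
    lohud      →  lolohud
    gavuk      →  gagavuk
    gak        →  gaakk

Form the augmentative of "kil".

gak and bakik both end in -k yet inflect differently (gaakk, babakik), so the final letter is not what conditions the rule; the number of vowels is.
"kil" has 1 vowel. The stems with 1 vowel (zar → zaakr, hul → huakl, gak → gaakk) insert -ak- after the first vowel.
The other patterns: stems with 2 vowels repeat the first consonant+vowel as a prefix; stems with 3 vowels delete the last vowel and add -ir.
So kil → kiakl.

kiakl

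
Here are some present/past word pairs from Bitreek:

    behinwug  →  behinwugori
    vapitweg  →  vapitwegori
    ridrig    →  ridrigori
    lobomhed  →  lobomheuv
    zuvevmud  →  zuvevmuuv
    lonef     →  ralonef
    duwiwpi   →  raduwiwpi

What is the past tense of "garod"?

garouv

vapitweg and lobomhed both have last vowel 'e' yet inflect differently (vapitwegori, lobomheuv), so the last vowel is not what conditions the rule; the final letter is.
"garod" ends in -d. The stems ending in -d (lobomhed → lobomheuv, zuvevmud → zuvevmuuv) drop the final letter and add -uv.
The other patterns: stems ending in -g add -ori; stems ending in -f or -i add the prefix ra-.
So garod → garouv.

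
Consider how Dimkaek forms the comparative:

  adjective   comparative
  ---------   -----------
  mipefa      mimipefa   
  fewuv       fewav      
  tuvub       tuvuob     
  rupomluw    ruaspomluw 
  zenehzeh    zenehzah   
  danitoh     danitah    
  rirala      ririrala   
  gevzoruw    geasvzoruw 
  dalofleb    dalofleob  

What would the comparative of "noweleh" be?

nowelah

"noweleh" ends in -h. The stems ending in -h (danitoh → danitah, zenehzeh → zenehzah) change the last vowel to 'a'.
The other patterns: stems ending in -a repeat the first consonant+vowel as a prefix; stems ending in -b drop the final letter and add -ob; stems ending in -w insert -as- after the first vowel.
So noweleh → nowelah.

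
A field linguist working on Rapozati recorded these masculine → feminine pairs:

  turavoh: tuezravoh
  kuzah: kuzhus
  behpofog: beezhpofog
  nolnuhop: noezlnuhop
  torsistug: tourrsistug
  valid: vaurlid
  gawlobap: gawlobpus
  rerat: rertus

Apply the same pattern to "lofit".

lourfit

behpofog and torsistug both end in -g yet inflect differently (beezhpofog, tourrsistug), so the final letter is not what conditions the rule; the last vowel is.
"lofit" has last vowel 'i'. The one such stem in the data (valid → vaurlid) inserts -ur- after the first vowel (as does torsistug), so the same rule applies.
So lofit → lourfit.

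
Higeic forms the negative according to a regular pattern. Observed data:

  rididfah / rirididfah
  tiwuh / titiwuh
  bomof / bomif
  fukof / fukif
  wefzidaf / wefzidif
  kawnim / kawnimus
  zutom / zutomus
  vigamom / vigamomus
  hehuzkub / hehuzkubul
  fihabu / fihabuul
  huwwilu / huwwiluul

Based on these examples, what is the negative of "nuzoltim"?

nuzoltimus

rididfah and wefzidaf both have last vowel 'a' yet inflect differently (rirididfah, wefzidif), so the last vowel is not what conditions the rule; the final letter is.
"nuzoltim" ends in -m. The stems ending in -m (kawnim → kawnimus, zutom → zutomus, vigamom → vigamomus) add -us.
The other patterns: stems ending in -h repeat the first consonant+vowel as a prefix; stems ending in -f change the last vowel to 'i'; stems ending in -b or -u add -ul.
So nuzoltim → nuzoltimus.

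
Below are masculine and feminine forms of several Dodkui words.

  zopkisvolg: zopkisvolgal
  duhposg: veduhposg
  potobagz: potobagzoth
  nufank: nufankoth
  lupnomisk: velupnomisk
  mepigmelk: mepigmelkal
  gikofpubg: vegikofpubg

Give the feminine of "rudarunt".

rudaruntoth

"rudarunt" has second-to-last letter 'n'. The one such stem in the data (nufank → nufankoth) adds -oth, so the same rule applies.
The other patterns: stems whose second-to-last letter is 'l' add -al; stems whose second-to-last letter is 'b' or 's' add the prefix ve-.
So rudarunt → rudaruntoth.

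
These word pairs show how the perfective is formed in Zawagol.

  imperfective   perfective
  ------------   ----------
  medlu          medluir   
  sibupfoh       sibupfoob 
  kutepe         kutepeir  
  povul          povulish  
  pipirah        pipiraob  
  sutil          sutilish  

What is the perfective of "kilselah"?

povul and medlu both have last vowel 'u' yet inflect differently (povulish, medluir), so the last vowel is not what conditions the rule; the final letter is.
"kilselah" ends in -h. The stems ending in -h (sibupfoh → sibupfoob, pipirah → pipiraob) drop the final letter and add -ob.
The other patterns: stems ending in -l add -ish; stems ending in -e or -u add -ir.
So kilselah → kilselaob.

kilselaob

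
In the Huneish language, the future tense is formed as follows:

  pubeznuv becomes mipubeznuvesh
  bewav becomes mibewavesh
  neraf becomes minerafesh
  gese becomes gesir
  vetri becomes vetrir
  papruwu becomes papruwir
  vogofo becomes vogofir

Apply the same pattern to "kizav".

"kizav" ends in a consonant. The stems ending in a consonant (pubeznuv → mipubeznuvesh, bewav → mibewavesh, neraf → minerafesh) add mi- … -esh around the stem.
So kizav → mikizavesh.

mikizavesh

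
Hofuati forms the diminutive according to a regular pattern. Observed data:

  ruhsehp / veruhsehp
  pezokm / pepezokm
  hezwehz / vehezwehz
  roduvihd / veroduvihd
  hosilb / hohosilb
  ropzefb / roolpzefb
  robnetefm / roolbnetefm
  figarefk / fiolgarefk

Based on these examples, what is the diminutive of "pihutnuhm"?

vepihutnuhm

ropzefb and hosilb both end in -b yet inflect differently (roolpzefb, hohosilb), so the final letter is not what conditions the rule; the second-to-last letter is.
"pihutnuhm" has second-to-last letter 'h'. The stems whose second-to-last letter is 'h' (roduvihd → veroduvihd, ruhsehp → veruhsehp, hezwehz → vehezwehz) add the prefix ve-.
The other patterns: stems whose second-to-last letter is 'f' insert -ol- after the first vowel; stems whose second-to-last letter is 'k' or 'l' repeat the first consonant+vowel as a prefix.
So pihutnuhm → vepihutnuhm.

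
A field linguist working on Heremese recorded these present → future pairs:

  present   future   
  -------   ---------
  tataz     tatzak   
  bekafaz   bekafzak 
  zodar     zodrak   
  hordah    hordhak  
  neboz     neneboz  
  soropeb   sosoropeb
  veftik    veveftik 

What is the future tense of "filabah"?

filabhak

tataz and neboz both end in -z yet inflect differently (tatzak, neneboz), so the final letter is not what conditions the rule; the last vowel is.
"filabah" has last vowel 'a'. The stems whose last vowel is 'a' (tataz → tatzak, bekafaz → bekafzak, zodar → zodrak) delete the last vowel and add -ak.
The other pattern: stems whose last vowel is 'e', 'i' or 'o' repeat the first consonant+vowel as a prefix.
So filabah → filabhak.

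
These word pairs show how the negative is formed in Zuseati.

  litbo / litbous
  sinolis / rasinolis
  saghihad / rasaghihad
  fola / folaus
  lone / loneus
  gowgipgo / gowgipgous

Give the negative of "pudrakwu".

saghihad and fola both have last vowel 'a' yet inflect differently (rasaghihad, folaus), so the last vowel is not what conditions the rule; whether the stem ends in a vowel or a consonant is.
"pudrakwu" ends in a vowel. The stems ending in a vowel (fola → folaus, gowgipgo → gowgipgous, litbo → litbous) add -us.
So pudrakwu → pudrakwuus.

pudrakwuus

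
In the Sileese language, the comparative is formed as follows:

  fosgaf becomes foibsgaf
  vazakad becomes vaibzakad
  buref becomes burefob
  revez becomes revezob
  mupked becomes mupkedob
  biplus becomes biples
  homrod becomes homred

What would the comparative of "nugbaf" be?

"nugbaf" has last vowel 'a'. The stems whose last vowel is 'a' (fosgaf → foibsgaf, vazakad → vaibzakad) insert -ib- after the first vowel.
The other patterns: stems whose last vowel is 'e' add -ob; stems whose last vowel is 'o' or 'u' change the last vowel to 'e'.
So nugbaf → nuibgbaf.

nuibgbaf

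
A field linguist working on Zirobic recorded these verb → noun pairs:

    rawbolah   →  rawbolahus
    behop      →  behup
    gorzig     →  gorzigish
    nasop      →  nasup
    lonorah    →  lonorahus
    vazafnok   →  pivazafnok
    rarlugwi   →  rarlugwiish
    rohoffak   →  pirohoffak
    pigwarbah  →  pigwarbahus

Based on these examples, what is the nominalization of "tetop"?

vazafnok and behop both have last vowel 'o' yet inflect differently (pivazafnok, behup), so the last vowel is not what conditions the rule; the final letter is.
"tetop" ends in -p. The stems ending in -p (behop → behup, nasop → nasup) change the last vowel to 'u'.
So tetop → tetup.

tetup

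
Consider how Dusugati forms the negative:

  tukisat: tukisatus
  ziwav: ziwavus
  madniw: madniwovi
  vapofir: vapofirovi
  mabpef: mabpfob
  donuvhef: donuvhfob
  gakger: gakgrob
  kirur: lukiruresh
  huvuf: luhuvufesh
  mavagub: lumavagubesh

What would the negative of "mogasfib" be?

"mogasfib" has last vowel 'i'. The stems whose last vowel is 'i' (madniw → madniwovi, vapofir → vapofirovi) add -ovi.
The other patterns: stems whose last vowel is 'a' add -us; stems whose last vowel is 'e' delete the last vowel and add -ob; stems whose last vowel is 'u' add lu- … -esh around the stem.
So mogasfib → mogasfibovi.

mogasfibovi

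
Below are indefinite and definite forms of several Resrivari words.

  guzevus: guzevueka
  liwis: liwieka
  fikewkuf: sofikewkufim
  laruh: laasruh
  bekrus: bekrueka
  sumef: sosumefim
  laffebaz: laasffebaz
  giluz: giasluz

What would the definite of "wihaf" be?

sowihafim

guzevus and fikewkuf both have last vowel 'u' yet inflect differently (guzevueka, sofikewkufim), so the last vowel is not what conditions the rule; the final letter is.
"wihaf" ends in -f. The stems ending in -f (fikewkuf → sofikewkufim, sumef → sosumefim) add so- … -im around the stem.
The other patterns: stems ending in -s drop the final letter and add -eka; stems ending in -h or -z insert -as- after the first vowel.
So wihaf → sowihafim.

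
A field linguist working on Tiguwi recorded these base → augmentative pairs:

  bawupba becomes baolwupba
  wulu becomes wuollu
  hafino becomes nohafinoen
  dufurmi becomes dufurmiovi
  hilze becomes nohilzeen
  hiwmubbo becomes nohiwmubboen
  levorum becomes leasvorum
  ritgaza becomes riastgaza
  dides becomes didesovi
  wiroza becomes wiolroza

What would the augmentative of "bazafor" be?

wiroza and ritgaza both end in -a yet inflect differently (wiolroza, riastgaza), so the final letter is not what conditions the rule; the first letter is.
"bazafor" begins with b-. The one such stem in the data (bawupba → baolwupba) inserts -ol- after the first vowel (as do wulu, wiroza), so the same rule applies.
The other patterns: stems beginning with h- add no- … -en around the stem; stems beginning with d- add -ovi; stems beginning with l- or r- insert -as- after the first vowel.
So bazafor → baolzafor.

baolzafor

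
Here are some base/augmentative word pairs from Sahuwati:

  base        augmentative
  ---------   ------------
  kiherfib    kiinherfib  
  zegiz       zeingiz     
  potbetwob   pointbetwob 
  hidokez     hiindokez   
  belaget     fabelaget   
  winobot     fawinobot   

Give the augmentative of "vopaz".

voinpaz

winobot and potbetwob both have last vowel 'o' yet inflect differently (fawinobot, pointbetwob), so the last vowel is not what conditions the rule; the final letter is.
"vopaz" ends in -z. The stems ending in -z (zegiz → zeingiz, hidokez → hiindokez) insert -in- after the first vowel.
The other pattern: stems ending in -t add the prefix fa-.
So vopaz → voinpaz.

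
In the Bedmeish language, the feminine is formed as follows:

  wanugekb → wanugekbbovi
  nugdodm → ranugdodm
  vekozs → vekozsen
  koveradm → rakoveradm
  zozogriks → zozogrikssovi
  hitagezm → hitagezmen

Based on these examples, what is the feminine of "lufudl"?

"lufudl" has second-to-last letter 'd'. The stems whose second-to-last letter is 'd' (koveradm → rakoveradm, nugdodm → ranugdodm) add the prefix ra-.
The other patterns: stems whose second-to-last letter is 'k' double the final consonant and add -ovi; stems whose second-to-last letter is 'z' add -en.
So lufudl → ralufudl.

ralufudl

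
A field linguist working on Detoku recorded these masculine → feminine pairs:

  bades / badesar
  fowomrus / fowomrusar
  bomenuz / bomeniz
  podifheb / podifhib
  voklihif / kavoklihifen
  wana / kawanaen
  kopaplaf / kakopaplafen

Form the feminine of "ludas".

"ludas" ends in -s. The stems ending in -s (bades → badesar, fowomrus → fowomrusar) add -ar.
The other patterns: stems ending in -b or -z change the last vowel to 'i'; stems ending in -a or -f add ka- … -en around the stem.
So ludas → ludasar.

ludasar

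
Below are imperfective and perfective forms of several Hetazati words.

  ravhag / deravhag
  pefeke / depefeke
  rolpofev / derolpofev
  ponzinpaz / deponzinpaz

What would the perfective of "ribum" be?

Every pair shown (ravhag → deravhag, pefeke → depefeke, rolpofev → derolpofev, …) follows the same rule: add the prefix de-.
So ribum → deribum.

deribum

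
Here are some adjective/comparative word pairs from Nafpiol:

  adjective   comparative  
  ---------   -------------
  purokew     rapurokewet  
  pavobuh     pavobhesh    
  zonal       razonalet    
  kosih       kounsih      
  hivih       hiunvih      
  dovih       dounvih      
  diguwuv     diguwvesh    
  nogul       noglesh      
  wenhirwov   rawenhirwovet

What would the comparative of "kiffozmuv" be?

"kiffozmuv" has last vowel 'u'. The stems whose last vowel is 'u' (pavobuh → pavobhesh, diguwuv → diguwvesh, nogul → noglesh) delete the last vowel and add -esh.
The other patterns: stems whose last vowel is 'i' insert -un- after the first vowel; stems whose last vowel is 'a', 'e' or 'o' add ra- … -et around the stem.
So kiffozmuv → kiffozmvesh.

kiffozmvesh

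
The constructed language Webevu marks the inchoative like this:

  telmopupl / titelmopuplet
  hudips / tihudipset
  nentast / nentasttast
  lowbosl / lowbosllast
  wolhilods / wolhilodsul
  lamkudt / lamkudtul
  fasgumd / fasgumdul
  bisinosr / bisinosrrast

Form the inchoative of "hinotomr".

hinotomrul

"hinotomr" has second-to-last letter 'm'. The one such stem in the data (fasgumd → fasgumdul) adds -ul, so the same rule applies.
The other patterns: stems whose second-to-last letter is 's' double the final consonant and add -ast; stems whose second-to-last letter is 'p' add ti- … -et around the stem.
So hinotomr → hinotomrul.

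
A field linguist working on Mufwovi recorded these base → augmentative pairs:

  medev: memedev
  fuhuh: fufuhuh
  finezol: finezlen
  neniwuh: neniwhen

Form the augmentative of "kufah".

kukufah

"kufah" has 2 vowels. The stems with 2 vowels (medev → memedev, fuhuh → fufuhuh) repeat the first consonant+vowel as a prefix.
So kufah → kukufah.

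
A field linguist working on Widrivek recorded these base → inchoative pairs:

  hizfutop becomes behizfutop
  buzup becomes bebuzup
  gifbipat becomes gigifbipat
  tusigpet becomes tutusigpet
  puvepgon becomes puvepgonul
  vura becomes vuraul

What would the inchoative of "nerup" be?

benerup

hizfutop and puvepgon both have last vowel 'o' yet inflect differently (behizfutop, puvepgonul), so the last vowel is not what conditions the rule; the final letter is.
"nerup" ends in -p. The stems ending in -p (hizfutop → behizfutop, buzup → bebuzup) add the prefix be-.
So nerup → benerup.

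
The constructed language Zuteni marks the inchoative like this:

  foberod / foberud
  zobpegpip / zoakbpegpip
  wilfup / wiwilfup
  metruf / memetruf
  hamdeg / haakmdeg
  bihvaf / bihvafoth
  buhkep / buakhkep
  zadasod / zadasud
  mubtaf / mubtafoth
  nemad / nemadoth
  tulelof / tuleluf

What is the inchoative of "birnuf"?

bibirnuf

"birnuf" has last vowel 'u'. The stems whose last vowel is 'u' (metruf → memetruf, wilfup → wiwilfup) repeat the first consonant+vowel as a prefix.
The other patterns: stems whose last vowel is 'e' or 'i' insert -ak- after the first vowel; stems whose last vowel is 'o' change the last vowel to 'u'; stems whose last vowel is 'a' add -oth.
So birnuf → bibirnuf.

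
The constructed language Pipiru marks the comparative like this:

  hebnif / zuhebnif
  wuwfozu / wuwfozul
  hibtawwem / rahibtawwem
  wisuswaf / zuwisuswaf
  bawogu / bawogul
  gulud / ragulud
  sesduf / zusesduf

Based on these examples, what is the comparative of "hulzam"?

"hulzam" ends in -m. The one such stem in the data (hibtawwem → rahibtawwem) adds the prefix ra-, so the same rule applies.
The other patterns: stems ending in -u drop the final letter and add -ul; stems ending in -f add the prefix zu-.
So hulzam → rahulzam.

rahulzam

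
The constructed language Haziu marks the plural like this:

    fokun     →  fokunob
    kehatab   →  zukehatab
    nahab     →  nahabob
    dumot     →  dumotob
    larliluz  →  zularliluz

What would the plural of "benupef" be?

kehatab and nahab both end in -b yet inflect differently (zukehatab, nahabob), so the final letter is not what conditions the rule; the number of vowels is.
"benupef" has 3 vowels. The stems with 3 vowels (larliluz → zularliluz, kehatab → zukehatab) add the prefix zu-.
The other pattern: stems with 2 vowels add -ob.
So benupef → zubenupef.

zubenupef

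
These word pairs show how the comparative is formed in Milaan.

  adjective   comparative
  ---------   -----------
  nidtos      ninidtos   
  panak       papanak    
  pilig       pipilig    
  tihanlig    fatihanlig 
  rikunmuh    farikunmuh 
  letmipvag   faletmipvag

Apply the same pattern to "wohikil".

fawohikil

"wohikil" has 3 vowels. The stems with 3 vowels (tihanlig → fatihanlig, rikunmuh → farikunmuh, letmipvag → faletmipvag) add the prefix fa-.
The other pattern: stems with 2 vowels repeat the first consonant+vowel as a prefix.
So wohikil → fawohikil.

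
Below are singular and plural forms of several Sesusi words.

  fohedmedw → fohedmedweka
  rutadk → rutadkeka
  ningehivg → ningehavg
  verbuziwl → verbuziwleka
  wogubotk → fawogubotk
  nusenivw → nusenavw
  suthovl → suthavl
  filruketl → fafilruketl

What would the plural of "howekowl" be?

"howekowl" has second-to-last letter 'w'. The one such stem in the data (verbuziwl → verbuziwleka) adds -eka, so the same rule applies.
The other patterns: stems whose second-to-last letter is 't' add the prefix fa-; stems whose second-to-last letter is 'v' change the last vowel to 'a'.
So howekowl → howekowleka.

howekowleka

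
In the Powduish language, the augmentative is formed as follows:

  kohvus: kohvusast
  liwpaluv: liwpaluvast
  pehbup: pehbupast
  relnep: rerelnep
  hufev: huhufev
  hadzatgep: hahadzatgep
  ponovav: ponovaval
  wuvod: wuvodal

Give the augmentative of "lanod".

lanodal

pehbup and relnep both end in -p yet inflect differently (pehbupast, rerelnep), so the final letter is not what conditions the rule; the last vowel is.
"lanod" has last vowel 'o'. The one such stem in the data (wuvod → wuvodal) adds -al, so the same rule applies.
The other patterns: stems whose last vowel is 'u' add -ast; stems whose last vowel is 'e' repeat the first consonant+vowel as a prefix.
So lanod → lanodal.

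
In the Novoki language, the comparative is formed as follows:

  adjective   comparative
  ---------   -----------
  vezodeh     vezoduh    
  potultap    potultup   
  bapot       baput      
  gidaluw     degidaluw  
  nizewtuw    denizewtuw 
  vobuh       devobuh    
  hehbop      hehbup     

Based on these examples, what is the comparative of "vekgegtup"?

devekgegtup

vobuh and vezodeh both end in -h yet inflect differently (devobuh, vezoduh), so the final letter is not what conditions the rule; the last vowel is.
"vekgegtup" has last vowel 'u'. The stems whose last vowel is 'u' (vobuh → devobuh, gidaluw → degidaluw, nizewtuw → denizewtuw) add the prefix de-.
The other pattern: stems whose last vowel is 'a', 'e' or 'o' change the last vowel to 'u'.
So vekgegtup → devekgegtup.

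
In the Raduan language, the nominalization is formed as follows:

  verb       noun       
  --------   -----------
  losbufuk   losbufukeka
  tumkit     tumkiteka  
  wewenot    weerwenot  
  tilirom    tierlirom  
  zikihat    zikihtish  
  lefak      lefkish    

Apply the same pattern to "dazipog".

daerzipog

wewenot and zikihat both end in -t yet inflect differently (weerwenot, zikihtish), so the final letter is not what conditions the rule; the last vowel is.
"dazipog" has last vowel 'o'. The stems whose last vowel is 'o' (tilirom → tierlirom, wewenot → weerwenot) insert -er- after the first vowel.
The other patterns: stems whose last vowel is 'a' delete the last vowel and add -ish; stems whose last vowel is 'i' or 'u' add -eka.
So dazipog → daerzipog.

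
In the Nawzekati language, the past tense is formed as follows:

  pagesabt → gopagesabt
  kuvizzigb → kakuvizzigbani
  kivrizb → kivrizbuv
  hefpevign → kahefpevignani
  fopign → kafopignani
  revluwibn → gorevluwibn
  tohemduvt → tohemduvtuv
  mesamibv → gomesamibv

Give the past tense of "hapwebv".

gohapwebv

revluwibn and hefpevign both end in -n yet inflect differently (gorevluwibn, kahefpevignani), so the final letter is not what conditions the rule; the second-to-last letter is.
"hapwebv" has second-to-last letter 'b'. The stems whose second-to-last letter is 'b' (pagesabt → gopagesabt, mesamibv → gomesamibv, revluwibn → gorevluwibn) add the prefix go-.
The other patterns: stems whose second-to-last letter is 'g' add ka- … -ani around the stem; stems whose second-to-last letter is 'v' or 'z' add -uv.
So hapwebv → gohapwebv.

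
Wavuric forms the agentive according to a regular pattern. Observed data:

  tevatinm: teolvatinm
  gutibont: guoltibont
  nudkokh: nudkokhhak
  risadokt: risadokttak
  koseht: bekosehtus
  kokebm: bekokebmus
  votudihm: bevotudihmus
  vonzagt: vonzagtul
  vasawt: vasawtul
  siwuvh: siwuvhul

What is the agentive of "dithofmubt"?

gutibont and risadokt both end in -t yet inflect differently (guoltibont, risadokttak), so the final letter is not what conditions the rule; the second-to-last letter is.
"dithofmubt" has second-to-last letter 'b'. The one such stem in the data (kokebm → bekokebmus) adds be- … -us around the stem, so the same rule applies.
The other patterns: stems whose second-to-last letter is 'n' insert -ol- after the first vowel; stems whose second-to-last letter is 'k' double the final consonant and add -ak; stems whose second-to-last letter is 'g', 'v' or 'w' add -ul.
So dithofmubt → bedithofmubtus.

bedithofmubtus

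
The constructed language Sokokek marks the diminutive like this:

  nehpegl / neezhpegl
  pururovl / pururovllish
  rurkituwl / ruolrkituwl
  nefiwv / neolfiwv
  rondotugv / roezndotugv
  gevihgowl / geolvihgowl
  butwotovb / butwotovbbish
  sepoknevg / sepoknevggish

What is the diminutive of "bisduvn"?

bisduvnnish

gevihgowl and nehpegl both end in -l yet inflect differently (geolvihgowl, neezhpegl), so the final letter is not what conditions the rule; the second-to-last letter is.
"bisduvn" has second-to-last letter 'v'. The stems whose second-to-last letter is 'v' (sepoknevg → sepoknevggish, butwotovb → butwotovbbish, pururovl → pururovllish) double the final consonant and add -ish.
The other patterns: stems whose second-to-last letter is 'w' insert -ol- after the first vowel; stems whose second-to-last letter is 'g' insert -ez- after the first vowel.
So bisduvn → bisduvnnish.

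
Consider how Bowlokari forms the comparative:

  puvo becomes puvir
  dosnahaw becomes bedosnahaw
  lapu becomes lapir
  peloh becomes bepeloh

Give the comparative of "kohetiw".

"kohetiw" ends in a consonant. The stems ending in a consonant (dosnahaw → bedosnahaw, peloh → bepeloh) add the prefix be-.
The other pattern: stems ending in a vowel drop the final letter and add -ir.
So kohetiw → bekohetiw.

bekohetiw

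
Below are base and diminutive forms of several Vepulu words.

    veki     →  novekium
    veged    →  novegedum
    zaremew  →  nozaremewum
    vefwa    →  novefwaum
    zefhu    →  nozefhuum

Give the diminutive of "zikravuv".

nozikravuvum

Every pair shown (veki → novekium, veged → novegedum, zaremew → nozaremewum, …) follows the same rule: add no- … -um around the stem.
So zikravuv → nozikravuvum.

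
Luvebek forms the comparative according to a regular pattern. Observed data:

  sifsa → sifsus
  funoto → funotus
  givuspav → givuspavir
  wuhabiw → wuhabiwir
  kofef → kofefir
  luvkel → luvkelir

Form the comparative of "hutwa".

sifsa and givuspav both have last vowel 'a' yet inflect differently (sifsus, givuspavir), so the last vowel is not what conditions the rule; whether the stem ends in a vowel or a consonant is.
"hutwa" ends in a vowel. The stems ending in a vowel (sifsa → sifsus, funoto → funotus) drop the final letter and add -us.
So hutwa → hutwus.

hutwus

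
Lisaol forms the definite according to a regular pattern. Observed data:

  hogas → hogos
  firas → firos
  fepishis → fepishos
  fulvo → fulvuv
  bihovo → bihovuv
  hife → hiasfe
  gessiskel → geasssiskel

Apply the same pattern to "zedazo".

zedazuv

"zedazo" ends in -o. The stems ending in -o (fulvo → fulvuv, bihovo → bihovuv) drop the final letter and add -uv.
So zedazo → zedazuv.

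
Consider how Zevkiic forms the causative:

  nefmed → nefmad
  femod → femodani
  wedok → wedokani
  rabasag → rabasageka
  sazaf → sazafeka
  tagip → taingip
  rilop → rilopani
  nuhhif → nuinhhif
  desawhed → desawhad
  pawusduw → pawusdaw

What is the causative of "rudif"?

rilop and tagip both end in -p yet inflect differently (rilopani, taingip), so the final letter is not what conditions the rule; the last vowel is.
"rudif" has last vowel 'i'. The stems whose last vowel is 'i' (nuhhif → nuinhhif, tagip → taingip) insert -in- after the first vowel.
The other patterns: stems whose last vowel is 'o' add -ani; stems whose last vowel is 'a' add -eka; stems whose last vowel is 'e' or 'u' change the last vowel to 'a'.
So rudif → ruindif.

ruindif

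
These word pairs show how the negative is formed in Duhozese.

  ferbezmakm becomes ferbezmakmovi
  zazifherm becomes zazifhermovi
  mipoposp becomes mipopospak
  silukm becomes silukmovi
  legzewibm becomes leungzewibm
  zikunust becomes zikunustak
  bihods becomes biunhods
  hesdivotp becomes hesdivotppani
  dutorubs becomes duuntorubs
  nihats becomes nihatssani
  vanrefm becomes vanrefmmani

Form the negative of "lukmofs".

lukmofssani

legzewibm and silukm both end in -m yet inflect differently (leungzewibm, silukmovi), so the final letter is not what conditions the rule; the second-to-last letter is.
"lukmofs" has second-to-last letter 'f'. The one such stem in the data (vanrefm → vanrefmmani) doubles the final consonant and adds -ani (as do nihats, hesdivotp), so the same rule applies.
The other patterns: stems whose second-to-last letter is 'b' or 'd' insert -un- after the first vowel; stems whose second-to-last letter is 's' add -ak; stems whose second-to-last letter is 'k' or 'r' add -ovi.
So lukmofs → lukmofssani.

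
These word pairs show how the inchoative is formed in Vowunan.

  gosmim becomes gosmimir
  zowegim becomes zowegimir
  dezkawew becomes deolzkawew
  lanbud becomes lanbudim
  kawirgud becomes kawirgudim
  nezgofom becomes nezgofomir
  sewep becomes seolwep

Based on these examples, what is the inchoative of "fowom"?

fowomir

kawirgud and nezgofom both have 3 vowels yet inflect differently (kawirgudim, nezgofomir), so the number of vowels is not what conditions the rule; the final letter is.
"fowom" ends in -m. The stems ending in -m (nezgofom → nezgofomir, zowegim → zowegimir, gosmim → gosmimir) add -ir.
The other patterns: stems ending in -d add -im; stems ending in -p or -w insert -ol- after the first vowel.
So fowom → fowomir.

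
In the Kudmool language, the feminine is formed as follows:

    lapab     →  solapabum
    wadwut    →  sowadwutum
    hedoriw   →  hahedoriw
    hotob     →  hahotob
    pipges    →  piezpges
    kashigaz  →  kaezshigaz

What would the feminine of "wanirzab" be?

sowanirzabum

hotob and lapab both end in -b yet inflect differently (hahotob, solapabum), so the final letter is not what conditions the rule; the first letter is.
"wanirzab" begins with w-. The one such stem in the data (wadwut → sowadwutum) adds so- … -um around the stem, so the same rule applies.
The other patterns: stems beginning with h- add the prefix ha-; stems beginning with k- or p- insert -ez- after the first vowel.
So wanirzab → sowanirzabum.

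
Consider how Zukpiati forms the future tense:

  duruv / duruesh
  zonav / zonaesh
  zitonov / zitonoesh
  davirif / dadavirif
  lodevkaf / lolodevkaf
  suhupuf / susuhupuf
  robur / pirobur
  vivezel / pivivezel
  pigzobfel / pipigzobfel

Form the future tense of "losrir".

pilosrir

"losrir" ends in -r. The one such stem in the data (robur → pirobur) adds the prefix pi-, so the same rule applies.
The other patterns: stems ending in -v drop the final letter and add -esh; stems ending in -f repeat the first consonant+vowel as a prefix.
So losrir → pilosrir.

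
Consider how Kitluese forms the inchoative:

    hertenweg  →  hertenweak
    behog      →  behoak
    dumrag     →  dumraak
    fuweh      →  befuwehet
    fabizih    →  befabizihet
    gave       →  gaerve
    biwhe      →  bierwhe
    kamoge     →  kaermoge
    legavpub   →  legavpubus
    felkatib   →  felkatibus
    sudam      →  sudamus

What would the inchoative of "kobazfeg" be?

"kobazfeg" ends in -g. The stems ending in -g (hertenweg → hertenweak, behog → behoak, dumrag → dumraak) drop the final letter and add -ak.
The other patterns: stems ending in -h add be- … -et around the stem; stems ending in -e insert -er- after the first vowel; stems ending in -b or -m add -us.
So kobazfeg → kobazfeak.

kobazfeak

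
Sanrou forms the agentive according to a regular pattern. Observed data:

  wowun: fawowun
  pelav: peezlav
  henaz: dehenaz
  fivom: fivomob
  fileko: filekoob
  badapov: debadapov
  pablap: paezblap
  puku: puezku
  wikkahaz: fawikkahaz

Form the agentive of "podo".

poezdo

wikkahaz and henaz both end in -z yet inflect differently (fawikkahaz, dehenaz), so the final letter is not what conditions the rule; the first letter is.
"podo" begins with p-. The stems beginning with p- (pelav → peezlav, pablap → paezblap, puku → puezku) insert -ez- after the first vowel.
So podo → poezdo.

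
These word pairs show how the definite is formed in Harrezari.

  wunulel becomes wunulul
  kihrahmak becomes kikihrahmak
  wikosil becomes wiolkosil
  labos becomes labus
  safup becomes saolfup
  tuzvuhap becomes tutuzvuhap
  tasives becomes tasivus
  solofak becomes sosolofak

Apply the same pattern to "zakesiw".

zaolkesiw

"zakesiw" has last vowel 'i'. The one such stem in the data (wikosil → wiolkosil) inserts -ol- after the first vowel (as does safup), so the same rule applies.
So zakesiw → zaolkesiw.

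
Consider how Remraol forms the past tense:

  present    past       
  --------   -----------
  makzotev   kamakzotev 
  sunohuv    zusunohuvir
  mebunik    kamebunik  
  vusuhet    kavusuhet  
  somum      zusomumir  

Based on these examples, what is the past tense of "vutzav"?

sunohuv and makzotev both end in -v yet inflect differently (zusunohuvir, kamakzotev), so the final letter is not what conditions the rule; the first letter is.
"vutzav" begins with v-. The one such stem in the data (vusuhet → kavusuhet) adds the prefix ka-, so the same rule applies.
The other pattern: stems beginning with s- add zu- … -ir around the stem.
So vutzav → kavutzav.

kavutzav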